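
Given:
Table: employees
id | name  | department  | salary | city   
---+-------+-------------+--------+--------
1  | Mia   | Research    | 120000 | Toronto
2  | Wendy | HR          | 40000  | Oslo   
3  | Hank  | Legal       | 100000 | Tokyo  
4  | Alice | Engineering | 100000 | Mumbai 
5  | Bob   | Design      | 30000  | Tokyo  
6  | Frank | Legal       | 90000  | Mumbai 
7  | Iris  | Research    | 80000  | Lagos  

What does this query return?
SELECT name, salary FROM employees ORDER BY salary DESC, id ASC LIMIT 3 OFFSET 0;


Sort by salary DESC (id ASC tiebreak), then skip 0 and take 3
Rows 1 through 3

3 rows:
Mia, 120000
Hank, 100000
Alice, 100000


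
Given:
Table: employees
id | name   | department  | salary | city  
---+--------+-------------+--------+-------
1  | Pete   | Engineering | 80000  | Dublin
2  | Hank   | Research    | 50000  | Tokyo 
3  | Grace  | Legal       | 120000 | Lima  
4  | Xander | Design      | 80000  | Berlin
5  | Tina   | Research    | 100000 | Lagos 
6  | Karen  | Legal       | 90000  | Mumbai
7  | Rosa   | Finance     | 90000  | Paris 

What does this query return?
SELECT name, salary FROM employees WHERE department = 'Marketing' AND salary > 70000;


Filtering: department = 'Marketing' AND salary > 70000
Matching: 0 rows

Empty result set (0 rows)


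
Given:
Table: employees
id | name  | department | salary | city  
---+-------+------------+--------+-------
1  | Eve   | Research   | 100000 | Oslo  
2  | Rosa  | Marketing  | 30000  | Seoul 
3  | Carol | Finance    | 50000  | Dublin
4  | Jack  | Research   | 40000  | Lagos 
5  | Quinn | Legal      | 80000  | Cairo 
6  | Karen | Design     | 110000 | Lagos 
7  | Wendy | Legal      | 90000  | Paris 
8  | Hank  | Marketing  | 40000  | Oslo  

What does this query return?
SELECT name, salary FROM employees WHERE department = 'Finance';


Filtering: department = 'Finance'
Matching rows: 1

1 rows:
Carol, 50000


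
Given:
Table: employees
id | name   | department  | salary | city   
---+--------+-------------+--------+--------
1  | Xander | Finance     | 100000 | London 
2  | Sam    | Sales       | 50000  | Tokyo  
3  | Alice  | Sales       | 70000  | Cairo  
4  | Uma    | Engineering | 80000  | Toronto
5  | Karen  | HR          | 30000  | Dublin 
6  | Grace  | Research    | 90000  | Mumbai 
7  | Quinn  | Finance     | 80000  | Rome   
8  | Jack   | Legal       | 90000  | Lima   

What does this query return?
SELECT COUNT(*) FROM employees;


COUNT(*) counts all rows

8


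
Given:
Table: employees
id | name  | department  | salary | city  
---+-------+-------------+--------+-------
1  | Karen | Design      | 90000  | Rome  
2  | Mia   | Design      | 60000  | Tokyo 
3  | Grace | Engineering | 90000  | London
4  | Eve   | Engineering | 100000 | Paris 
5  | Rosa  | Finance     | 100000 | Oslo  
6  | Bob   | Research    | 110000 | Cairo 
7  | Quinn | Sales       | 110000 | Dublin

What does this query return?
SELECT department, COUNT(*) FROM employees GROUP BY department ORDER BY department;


Assigning each row to its department group:
  Karen -> Design
  Mia -> Design
  Grace -> Engineering
  Eve -> Engineering
  Rosa -> Finance
  Bob -> Research
  Quinn -> Sales


5 groups:
Design, 2
Engineering, 2
Finance, 1
Research, 1
Sales, 1


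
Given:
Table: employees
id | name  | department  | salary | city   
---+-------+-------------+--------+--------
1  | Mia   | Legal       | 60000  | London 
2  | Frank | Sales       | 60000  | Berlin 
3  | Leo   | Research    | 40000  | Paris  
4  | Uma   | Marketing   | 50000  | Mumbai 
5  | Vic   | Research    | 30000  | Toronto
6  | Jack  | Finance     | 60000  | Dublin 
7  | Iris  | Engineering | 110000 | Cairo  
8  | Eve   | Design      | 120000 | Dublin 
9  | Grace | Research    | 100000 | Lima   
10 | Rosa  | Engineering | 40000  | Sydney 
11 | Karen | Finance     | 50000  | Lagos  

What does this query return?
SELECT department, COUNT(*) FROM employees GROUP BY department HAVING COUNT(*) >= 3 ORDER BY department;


Groups with count >= 3:
  Research: 3 -> PASS
  Design: 1 -> filtered out
  Engineering: 2 -> filtered out
  Finance: 2 -> filtered out
  Legal: 1 -> filtered out
  Marketing: 1 -> filtered out
  Sales: 1 -> filtered out


1 groups:
Research, 3


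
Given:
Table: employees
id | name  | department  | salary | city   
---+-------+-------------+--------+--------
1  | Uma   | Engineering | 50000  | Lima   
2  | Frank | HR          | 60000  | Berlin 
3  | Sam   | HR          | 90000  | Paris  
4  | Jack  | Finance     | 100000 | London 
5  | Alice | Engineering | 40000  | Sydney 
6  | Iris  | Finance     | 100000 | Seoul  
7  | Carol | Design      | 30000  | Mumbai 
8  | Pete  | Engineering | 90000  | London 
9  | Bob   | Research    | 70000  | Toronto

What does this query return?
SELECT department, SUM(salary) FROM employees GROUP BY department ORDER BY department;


Summing salary within each department:
  Design: 30000 = 30000
  Engineering: 50000 + 40000 + 90000 = 180000
  Finance: 100000 + 100000 = 200000
  HR: 60000 + 90000 = 150000
  Research: 70000 = 70000


5 groups:
Design, 30000
Engineering, 180000
Finance, 200000
HR, 150000
Research, 70000


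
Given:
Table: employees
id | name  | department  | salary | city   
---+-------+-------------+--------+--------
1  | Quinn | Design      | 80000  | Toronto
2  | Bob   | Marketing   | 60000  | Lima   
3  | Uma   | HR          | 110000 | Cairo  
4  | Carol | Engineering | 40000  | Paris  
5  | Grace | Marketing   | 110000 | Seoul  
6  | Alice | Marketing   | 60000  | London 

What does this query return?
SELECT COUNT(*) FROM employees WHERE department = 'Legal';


Counting rows where department = 'Legal'


0


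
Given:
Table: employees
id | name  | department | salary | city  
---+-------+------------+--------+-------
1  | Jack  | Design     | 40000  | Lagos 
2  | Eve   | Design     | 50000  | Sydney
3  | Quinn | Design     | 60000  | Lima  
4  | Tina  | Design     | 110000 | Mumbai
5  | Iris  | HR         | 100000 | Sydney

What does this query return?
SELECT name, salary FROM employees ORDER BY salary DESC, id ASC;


Sorting by salary DESC, then id ASC for ties

5 rows:
Tina, 110000
Iris, 100000
Quinn, 60000
Eve, 50000
Jack, 40000


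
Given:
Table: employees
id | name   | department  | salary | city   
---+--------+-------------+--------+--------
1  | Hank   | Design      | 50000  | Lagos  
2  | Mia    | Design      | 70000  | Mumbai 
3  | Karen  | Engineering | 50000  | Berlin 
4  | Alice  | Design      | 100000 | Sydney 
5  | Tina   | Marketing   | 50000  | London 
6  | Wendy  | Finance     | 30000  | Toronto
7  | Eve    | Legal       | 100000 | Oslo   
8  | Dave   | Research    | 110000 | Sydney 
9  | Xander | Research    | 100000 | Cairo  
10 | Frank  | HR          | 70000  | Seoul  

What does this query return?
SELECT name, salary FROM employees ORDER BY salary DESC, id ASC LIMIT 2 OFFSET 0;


Sort by salary DESC (id ASC tiebreak), then skip 0 and take 2
Rows 1 through 2

2 rows:
Dave, 110000
Alice, 100000


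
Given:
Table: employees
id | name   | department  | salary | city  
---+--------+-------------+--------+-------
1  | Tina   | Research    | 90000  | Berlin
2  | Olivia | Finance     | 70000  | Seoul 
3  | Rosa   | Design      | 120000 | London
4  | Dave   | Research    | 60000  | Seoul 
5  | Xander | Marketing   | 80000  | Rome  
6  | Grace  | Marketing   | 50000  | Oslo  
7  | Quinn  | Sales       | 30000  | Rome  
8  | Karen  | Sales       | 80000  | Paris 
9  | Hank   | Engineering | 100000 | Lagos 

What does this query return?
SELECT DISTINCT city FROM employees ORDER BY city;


All 'city' values (row order): Berlin, Seoul, London, Seoul, Rome, Oslo, Rome, Paris, Lagos
Removing duplicates leaves 7 unique value(s).

7 values:
Berlin
Lagos
London
Oslo
Paris
Rome
Seoul


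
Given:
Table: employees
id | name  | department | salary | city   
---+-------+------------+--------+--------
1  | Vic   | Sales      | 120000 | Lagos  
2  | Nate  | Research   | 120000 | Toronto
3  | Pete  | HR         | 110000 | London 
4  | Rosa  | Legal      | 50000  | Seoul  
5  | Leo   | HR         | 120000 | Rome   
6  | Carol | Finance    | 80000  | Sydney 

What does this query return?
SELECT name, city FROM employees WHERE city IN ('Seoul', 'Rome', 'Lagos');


Filtering: city IN ('Seoul', 'Rome', 'Lagos')
Matching: 3 rows

3 rows:
Vic, Lagos
Rosa, Seoul
Leo, Rome


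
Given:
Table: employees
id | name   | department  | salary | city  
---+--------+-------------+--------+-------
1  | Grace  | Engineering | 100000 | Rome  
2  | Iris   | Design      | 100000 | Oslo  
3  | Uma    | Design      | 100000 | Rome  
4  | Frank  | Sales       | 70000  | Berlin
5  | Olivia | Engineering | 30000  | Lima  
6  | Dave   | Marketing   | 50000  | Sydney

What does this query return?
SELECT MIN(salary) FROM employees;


Salaries: 100000, 100000, 100000, 70000, 30000, 50000
MIN = 30000

30000


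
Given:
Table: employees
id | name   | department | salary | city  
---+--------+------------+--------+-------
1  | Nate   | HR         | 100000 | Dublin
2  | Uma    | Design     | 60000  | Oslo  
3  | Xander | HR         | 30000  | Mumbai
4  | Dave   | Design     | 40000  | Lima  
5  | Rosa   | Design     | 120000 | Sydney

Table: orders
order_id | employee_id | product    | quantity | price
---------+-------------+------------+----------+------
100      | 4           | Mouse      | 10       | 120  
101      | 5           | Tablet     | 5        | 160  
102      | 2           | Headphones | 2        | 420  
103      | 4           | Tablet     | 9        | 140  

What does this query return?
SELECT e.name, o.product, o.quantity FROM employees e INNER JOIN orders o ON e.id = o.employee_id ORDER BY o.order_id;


Joining employees.id = orders.employee_id:
  employee Dave (id=4) -> order Mouse
  employee Rosa (id=5) -> order Tablet
  employee Uma (id=2) -> order Headphones
  employee Dave (id=4) -> order Tablet


4 rows:
Dave, Mouse, 10
Rosa, Tablet, 5
Uma, Headphones, 2
Dave, Tablet, 9


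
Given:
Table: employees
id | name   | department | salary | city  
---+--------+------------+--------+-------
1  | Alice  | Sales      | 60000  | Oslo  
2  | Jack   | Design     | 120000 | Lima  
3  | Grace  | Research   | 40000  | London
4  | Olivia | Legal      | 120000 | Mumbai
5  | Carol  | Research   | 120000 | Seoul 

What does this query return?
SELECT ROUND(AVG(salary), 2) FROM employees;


SUM(salary) = 460000
COUNT = 5
ROUND(AVG, 2) = ROUND(460000 / 5, 2) = 92000.0

92000.0


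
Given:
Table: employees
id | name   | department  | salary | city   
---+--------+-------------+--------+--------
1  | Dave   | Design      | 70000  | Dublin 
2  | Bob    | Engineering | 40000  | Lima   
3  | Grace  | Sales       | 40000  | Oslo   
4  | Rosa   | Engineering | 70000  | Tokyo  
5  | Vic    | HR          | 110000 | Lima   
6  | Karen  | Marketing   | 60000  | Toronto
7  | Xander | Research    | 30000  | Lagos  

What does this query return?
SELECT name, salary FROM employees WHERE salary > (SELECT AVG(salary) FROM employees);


Subquery: AVG(salary) = 60000.0
Filtering: salary > 60000.0
  Dave (70000) -> MATCH
  Rosa (70000) -> MATCH
  Vic (110000) -> MATCH


3 rows:
Dave, 70000
Rosa, 70000
Vic, 110000


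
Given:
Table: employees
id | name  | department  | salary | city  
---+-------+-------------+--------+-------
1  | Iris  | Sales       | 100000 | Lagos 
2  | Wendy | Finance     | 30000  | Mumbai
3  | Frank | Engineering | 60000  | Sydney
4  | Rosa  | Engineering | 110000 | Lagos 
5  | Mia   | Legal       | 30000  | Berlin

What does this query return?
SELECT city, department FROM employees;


Projecting columns: city, department

5 rows:
Lagos, Sales
Mumbai, Finance
Sydney, Engineering
Lagos, Engineering
Berlin, Legal


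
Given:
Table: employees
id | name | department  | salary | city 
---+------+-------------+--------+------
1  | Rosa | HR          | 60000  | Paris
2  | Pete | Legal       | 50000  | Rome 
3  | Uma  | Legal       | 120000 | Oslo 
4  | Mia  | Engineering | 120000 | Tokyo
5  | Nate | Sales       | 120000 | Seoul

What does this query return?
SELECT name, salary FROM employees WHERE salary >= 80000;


Filtering: salary >= 80000
Matching: 3 rows

3 rows:
Uma, 120000
Mia, 120000
Nate, 120000


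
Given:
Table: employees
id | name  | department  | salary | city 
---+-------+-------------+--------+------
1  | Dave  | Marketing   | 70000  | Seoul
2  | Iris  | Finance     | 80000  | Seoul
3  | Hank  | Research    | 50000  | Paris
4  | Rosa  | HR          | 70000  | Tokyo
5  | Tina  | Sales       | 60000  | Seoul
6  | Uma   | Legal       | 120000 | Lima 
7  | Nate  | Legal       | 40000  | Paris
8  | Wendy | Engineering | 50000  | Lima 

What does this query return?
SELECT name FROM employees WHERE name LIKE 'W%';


LIKE 'W%' matches names starting with 'W'
Matching: 1

1 rows:
Wendy


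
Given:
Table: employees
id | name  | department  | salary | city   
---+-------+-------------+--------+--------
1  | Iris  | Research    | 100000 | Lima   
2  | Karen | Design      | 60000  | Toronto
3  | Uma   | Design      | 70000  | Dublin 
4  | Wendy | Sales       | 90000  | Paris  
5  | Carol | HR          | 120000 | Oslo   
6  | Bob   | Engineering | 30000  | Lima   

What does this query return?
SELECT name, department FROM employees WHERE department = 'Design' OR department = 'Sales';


Filtering: department = 'Design' OR 'Sales'
Matching: 3 rows

3 rows:
Karen, Design
Uma, Design
Wendy, Sales


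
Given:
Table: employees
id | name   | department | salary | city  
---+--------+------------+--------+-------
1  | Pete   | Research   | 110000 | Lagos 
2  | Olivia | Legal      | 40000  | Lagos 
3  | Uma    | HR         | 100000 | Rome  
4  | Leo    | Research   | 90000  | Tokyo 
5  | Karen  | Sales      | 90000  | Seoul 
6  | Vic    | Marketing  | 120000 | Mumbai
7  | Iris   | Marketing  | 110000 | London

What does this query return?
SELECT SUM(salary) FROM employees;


SUM(salary) = 110000 + 40000 + 100000 + 90000 + 90000 + 120000 + 110000 = 660000

660000


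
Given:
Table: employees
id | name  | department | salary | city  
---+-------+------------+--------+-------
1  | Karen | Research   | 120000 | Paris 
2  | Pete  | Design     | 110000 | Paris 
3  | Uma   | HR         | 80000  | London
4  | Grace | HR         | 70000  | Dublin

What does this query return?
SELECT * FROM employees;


SELECT * returns all 4 rows with all columns

4 rows:
1, Karen, Research, 120000, Paris
2, Pete, Design, 110000, Paris
3, Uma, HR, 80000, London
4, Grace, HR, 70000, Dublin


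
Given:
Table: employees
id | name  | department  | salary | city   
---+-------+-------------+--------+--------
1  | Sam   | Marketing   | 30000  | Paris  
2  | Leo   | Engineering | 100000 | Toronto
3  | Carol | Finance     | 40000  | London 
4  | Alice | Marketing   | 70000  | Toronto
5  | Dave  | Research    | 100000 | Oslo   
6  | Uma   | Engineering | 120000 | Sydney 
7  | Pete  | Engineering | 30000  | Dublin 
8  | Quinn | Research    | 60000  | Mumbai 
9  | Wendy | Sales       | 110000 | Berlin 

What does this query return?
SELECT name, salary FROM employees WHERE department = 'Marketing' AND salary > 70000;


Filtering: department = 'Marketing' AND salary > 70000
Matching: 0 rows

Empty result set (0 rows)


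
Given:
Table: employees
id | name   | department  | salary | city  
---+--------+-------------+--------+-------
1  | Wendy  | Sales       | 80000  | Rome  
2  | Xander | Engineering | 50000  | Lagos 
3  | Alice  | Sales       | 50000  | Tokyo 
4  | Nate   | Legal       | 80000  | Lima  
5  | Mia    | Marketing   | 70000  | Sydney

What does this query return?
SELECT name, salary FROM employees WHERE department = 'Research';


Filtering: department = 'Research'
Matching rows: 0

Empty result set (0 rows)


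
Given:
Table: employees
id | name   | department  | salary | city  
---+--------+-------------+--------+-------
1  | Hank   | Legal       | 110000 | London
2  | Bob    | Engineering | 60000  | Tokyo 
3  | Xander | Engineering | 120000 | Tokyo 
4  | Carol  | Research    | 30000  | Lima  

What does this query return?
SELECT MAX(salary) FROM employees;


Salaries: 110000, 60000, 120000, 30000
MAX = 120000

120000


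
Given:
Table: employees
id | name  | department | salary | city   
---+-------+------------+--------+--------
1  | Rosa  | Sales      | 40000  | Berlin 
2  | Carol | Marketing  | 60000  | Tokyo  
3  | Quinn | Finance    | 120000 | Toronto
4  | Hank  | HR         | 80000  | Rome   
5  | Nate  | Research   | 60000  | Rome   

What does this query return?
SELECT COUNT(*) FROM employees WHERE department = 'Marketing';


Counting rows where department = 'Marketing'
  Carol -> MATCH


1


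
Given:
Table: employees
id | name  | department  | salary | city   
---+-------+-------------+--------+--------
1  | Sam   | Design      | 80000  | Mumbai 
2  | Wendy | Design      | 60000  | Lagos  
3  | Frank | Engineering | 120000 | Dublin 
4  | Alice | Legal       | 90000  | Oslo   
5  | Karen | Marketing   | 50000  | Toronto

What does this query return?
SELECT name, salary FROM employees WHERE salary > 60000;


Filtering: salary > 60000
Matching: 3 rows

3 rows:
Sam, 80000
Frank, 120000
Alice, 90000


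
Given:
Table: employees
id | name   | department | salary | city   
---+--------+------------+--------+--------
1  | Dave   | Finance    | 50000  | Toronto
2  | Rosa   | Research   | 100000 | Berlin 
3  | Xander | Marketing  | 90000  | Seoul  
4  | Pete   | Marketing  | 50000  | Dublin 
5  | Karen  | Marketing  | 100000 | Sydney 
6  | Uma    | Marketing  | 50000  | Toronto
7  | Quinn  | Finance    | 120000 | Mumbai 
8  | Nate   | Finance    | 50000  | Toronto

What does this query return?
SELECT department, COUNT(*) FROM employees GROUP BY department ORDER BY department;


Assigning each row to its department group:
  Dave -> Finance
  Rosa -> Research
  Xander -> Marketing
  Pete -> Marketing
  Karen -> Marketing
  Uma -> Marketing
  Quinn -> Finance
  Nate -> Finance


3 groups:
Finance, 3
Marketing, 4
Research, 1


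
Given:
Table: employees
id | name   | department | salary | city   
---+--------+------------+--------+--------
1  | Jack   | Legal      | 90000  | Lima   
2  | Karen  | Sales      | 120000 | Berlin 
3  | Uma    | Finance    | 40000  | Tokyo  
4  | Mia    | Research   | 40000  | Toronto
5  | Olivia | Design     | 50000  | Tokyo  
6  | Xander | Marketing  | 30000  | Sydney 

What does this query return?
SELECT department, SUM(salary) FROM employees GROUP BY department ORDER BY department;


Summing salary within each department:
  Design: 50000 = 50000
  Finance: 40000 = 40000
  Legal: 90000 = 90000
  Marketing: 30000 = 30000
  Research: 40000 = 40000
  Sales: 120000 = 120000


6 groups:
Design, 50000
Finance, 40000
Legal, 90000
Marketing, 30000
Research, 40000
Sales, 120000


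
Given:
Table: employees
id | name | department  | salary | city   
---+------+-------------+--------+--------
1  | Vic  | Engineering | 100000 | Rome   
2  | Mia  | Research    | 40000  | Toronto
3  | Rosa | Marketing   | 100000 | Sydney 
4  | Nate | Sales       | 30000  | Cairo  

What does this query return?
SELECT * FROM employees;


SELECT * returns all 4 rows with all columns

4 rows:
1, Vic, Engineering, 100000, Rome
2, Mia, Research, 40000, Toronto
3, Rosa, Marketing, 100000, Sydney
4, Nate, Sales, 30000, Cairo


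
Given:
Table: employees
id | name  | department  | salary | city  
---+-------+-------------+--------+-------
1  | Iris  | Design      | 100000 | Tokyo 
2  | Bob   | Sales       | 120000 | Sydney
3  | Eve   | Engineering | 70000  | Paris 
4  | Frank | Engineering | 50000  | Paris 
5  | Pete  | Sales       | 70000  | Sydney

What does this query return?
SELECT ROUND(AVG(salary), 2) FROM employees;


SUM(salary) = 410000
COUNT = 5
ROUND(AVG, 2) = ROUND(410000 / 5, 2) = 82000.0

82000.0


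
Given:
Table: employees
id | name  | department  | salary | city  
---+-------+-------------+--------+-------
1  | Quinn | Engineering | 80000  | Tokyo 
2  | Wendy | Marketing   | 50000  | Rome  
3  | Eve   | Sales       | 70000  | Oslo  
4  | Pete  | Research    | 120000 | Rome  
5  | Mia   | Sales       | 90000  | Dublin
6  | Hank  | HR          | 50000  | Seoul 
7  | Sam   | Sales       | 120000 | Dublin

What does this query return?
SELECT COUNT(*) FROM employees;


COUNT(*) counts all rows

7


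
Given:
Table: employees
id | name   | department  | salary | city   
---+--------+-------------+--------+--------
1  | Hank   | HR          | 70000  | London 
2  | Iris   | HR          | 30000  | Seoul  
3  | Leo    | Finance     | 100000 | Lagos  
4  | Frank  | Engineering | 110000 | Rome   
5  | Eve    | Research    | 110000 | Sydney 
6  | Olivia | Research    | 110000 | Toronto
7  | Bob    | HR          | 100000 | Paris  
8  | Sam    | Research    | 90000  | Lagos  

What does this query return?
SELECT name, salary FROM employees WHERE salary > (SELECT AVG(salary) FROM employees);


Subquery: AVG(salary) = 90000.0
Filtering: salary > 90000.0
  Leo (100000) -> MATCH
  Frank (110000) -> MATCH
  Eve (110000) -> MATCH
  Olivia (110000) -> MATCH
  Bob (100000) -> MATCH


5 rows:
Leo, 100000
Frank, 110000
Eve, 110000
Olivia, 110000
Bob, 100000


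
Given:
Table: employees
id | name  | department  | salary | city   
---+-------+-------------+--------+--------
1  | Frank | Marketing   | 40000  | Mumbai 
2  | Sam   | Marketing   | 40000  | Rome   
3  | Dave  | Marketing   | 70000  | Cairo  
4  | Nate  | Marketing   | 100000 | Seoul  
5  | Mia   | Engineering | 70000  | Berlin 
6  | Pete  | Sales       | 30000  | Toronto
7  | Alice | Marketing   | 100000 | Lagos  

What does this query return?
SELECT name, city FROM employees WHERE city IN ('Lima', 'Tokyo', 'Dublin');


Filtering: city IN ('Lima', 'Tokyo', 'Dublin')
Matching: 0 rows

Empty result set (0 rows)


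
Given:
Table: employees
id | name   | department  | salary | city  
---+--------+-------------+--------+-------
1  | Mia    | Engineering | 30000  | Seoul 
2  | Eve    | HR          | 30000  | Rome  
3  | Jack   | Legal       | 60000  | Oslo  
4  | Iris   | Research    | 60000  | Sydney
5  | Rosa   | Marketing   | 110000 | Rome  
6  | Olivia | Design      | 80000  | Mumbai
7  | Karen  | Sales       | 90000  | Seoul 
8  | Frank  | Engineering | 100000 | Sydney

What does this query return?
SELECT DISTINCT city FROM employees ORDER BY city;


All 'city' values (row order): Seoul, Rome, Oslo, Sydney, Rome, Mumbai, Seoul, Sydney
Removing duplicates leaves 5 unique value(s).

5 values:
Mumbai
Oslo
Rome
Seoul
Sydney


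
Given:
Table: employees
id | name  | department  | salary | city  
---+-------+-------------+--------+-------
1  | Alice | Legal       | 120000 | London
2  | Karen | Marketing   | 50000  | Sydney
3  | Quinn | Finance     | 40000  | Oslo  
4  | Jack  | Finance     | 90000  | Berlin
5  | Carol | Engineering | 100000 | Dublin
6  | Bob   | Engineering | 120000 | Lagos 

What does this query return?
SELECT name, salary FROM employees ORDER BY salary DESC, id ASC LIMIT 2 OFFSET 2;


Sort by salary DESC (id ASC tiebreak), then skip 2 and take 2
Rows 3 through 4

2 rows:
Carol, 100000
Jack, 90000


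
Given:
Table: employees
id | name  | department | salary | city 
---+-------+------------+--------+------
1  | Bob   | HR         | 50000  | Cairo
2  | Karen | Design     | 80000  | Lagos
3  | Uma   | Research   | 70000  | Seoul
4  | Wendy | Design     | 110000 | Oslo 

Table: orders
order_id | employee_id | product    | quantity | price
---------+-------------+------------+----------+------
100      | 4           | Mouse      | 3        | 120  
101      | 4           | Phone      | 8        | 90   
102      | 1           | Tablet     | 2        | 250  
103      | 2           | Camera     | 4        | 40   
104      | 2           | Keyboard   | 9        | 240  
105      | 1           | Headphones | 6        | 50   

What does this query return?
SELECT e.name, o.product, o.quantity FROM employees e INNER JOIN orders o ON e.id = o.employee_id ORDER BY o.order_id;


Joining employees.id = orders.employee_id:
  employee Wendy (id=4) -> order Mouse
  employee Wendy (id=4) -> order Phone
  employee Bob (id=1) -> order Tablet
  employee Karen (id=2) -> order Camera
  employee Karen (id=2) -> order Keyboard
  employee Bob (id=1) -> order Headphones


6 rows:
Wendy, Mouse, 3
Wendy, Phone, 8
Bob, Tablet, 2
Karen, Camera, 4
Karen, Keyboard, 9
Bob, Headphones, 6


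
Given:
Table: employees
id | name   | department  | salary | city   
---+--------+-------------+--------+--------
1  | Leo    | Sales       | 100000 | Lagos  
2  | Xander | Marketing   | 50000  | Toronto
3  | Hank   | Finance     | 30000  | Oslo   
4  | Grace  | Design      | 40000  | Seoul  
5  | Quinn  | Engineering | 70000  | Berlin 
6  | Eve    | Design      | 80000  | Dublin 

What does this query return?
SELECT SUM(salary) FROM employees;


SUM(salary) = 100000 + 50000 + 30000 + 40000 + 70000 + 80000 = 370000

370000


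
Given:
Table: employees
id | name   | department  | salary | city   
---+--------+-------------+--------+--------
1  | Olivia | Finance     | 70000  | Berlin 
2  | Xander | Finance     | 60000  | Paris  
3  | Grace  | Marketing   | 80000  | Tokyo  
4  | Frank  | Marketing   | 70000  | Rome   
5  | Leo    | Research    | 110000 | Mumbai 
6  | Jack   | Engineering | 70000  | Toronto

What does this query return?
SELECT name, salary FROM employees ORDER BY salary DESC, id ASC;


Sorting by salary DESC, then id ASC for ties

6 rows:
Leo, 110000
Grace, 80000
Olivia, 70000
Frank, 70000
Jack, 70000
Xander, 60000


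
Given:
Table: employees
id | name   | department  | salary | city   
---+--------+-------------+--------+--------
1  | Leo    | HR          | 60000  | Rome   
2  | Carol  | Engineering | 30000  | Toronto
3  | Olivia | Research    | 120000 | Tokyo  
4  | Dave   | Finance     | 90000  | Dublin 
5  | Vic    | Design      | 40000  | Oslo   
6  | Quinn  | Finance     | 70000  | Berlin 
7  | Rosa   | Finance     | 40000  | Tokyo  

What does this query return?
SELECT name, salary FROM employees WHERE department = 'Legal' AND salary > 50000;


Filtering: department = 'Legal' AND salary > 50000
Matching: 0 rows

Empty result set (0 rows)


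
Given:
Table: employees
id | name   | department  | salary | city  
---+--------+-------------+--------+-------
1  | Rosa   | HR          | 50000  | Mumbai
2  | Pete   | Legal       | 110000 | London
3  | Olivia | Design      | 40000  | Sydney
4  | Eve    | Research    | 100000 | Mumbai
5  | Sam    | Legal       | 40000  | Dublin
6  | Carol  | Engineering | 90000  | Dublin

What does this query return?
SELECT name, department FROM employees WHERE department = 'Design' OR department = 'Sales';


Filtering: department = 'Design' OR 'Sales'
Matching: 1 rows

1 rows:
Olivia, Design


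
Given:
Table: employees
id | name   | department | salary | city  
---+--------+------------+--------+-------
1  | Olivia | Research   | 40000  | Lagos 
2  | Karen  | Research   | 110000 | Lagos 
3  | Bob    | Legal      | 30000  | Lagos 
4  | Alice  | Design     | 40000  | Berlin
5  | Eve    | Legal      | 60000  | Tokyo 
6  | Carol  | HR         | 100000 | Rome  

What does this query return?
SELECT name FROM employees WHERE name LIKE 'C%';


LIKE 'C%' matches names starting with 'C'
Matching: 1

1 rows:
Carol


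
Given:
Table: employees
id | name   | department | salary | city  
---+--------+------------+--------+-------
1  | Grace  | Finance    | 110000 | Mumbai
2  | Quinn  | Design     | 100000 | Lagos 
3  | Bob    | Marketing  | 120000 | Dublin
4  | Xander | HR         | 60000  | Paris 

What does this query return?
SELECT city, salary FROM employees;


Projecting columns: city, salary

4 rows:
Mumbai, 110000
Lagos, 100000
Dublin, 120000
Paris, 60000


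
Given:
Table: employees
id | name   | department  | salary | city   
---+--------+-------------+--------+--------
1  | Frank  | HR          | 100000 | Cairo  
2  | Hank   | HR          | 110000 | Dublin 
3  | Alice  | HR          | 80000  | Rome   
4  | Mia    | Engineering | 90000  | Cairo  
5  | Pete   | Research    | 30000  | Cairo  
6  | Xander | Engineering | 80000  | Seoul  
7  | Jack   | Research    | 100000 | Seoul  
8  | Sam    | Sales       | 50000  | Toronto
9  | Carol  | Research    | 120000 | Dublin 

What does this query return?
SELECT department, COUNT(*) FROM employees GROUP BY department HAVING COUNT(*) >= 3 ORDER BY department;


Groups with count >= 3:
  HR: 3 -> PASS
  Research: 3 -> PASS
  Engineering: 2 -> filtered out
  Sales: 1 -> filtered out


2 groups:
HR, 3
Research, 3


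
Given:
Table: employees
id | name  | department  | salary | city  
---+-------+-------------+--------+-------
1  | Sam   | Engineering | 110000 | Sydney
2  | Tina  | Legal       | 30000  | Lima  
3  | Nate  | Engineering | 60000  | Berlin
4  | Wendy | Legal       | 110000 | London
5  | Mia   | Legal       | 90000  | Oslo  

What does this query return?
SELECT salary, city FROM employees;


Projecting columns: salary, city

5 rows:
110000, Sydney
30000, Lima
60000, Berlin
110000, London
90000, Oslo


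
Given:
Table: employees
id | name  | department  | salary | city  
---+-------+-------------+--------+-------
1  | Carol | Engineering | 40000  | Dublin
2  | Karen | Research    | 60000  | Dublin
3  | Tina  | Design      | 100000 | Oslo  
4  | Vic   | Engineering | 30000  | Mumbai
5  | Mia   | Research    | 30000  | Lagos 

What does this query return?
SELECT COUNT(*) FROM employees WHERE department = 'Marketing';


Counting rows where department = 'Marketing'


0


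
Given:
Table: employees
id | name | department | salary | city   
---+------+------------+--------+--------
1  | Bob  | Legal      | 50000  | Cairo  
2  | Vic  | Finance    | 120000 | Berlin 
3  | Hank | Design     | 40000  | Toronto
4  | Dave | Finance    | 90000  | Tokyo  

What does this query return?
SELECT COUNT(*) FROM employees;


COUNT(*) counts all rows

4


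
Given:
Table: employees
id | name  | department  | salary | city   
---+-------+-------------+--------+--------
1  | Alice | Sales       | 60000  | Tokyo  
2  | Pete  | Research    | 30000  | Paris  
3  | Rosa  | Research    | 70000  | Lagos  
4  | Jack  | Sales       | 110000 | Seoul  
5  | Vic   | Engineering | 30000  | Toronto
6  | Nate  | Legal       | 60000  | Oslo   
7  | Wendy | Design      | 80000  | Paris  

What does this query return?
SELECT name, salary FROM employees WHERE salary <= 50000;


Filtering: salary <= 50000
Matching: 2 rows

2 rows:
Pete, 30000
Vic, 30000


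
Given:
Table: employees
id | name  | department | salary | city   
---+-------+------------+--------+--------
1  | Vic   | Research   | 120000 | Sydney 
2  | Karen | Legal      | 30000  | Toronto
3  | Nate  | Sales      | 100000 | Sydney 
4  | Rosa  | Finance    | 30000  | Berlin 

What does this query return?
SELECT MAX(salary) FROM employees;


Salaries: 120000, 30000, 100000, 30000
MAX = 120000

120000


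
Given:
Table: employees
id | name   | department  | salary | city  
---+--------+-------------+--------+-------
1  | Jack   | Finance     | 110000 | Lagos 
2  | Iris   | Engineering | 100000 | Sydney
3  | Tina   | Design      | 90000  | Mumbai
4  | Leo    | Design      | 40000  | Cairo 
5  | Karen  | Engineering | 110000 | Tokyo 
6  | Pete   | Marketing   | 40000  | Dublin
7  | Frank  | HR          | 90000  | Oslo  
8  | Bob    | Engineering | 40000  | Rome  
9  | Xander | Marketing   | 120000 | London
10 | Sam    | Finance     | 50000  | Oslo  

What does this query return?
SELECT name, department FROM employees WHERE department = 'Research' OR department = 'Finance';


Filtering: department = 'Research' OR 'Finance'
Matching: 2 rows

2 rows:
Jack, Finance
Sam, Finance


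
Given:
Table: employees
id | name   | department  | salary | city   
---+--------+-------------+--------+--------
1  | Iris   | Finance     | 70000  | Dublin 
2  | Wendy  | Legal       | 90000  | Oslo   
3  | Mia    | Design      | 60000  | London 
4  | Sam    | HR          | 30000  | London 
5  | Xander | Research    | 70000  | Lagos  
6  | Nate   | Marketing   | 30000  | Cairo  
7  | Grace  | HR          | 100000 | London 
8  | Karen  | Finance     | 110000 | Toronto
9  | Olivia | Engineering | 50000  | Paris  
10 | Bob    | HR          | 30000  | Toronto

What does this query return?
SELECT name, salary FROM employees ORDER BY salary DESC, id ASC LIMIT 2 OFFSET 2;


Sort by salary DESC (id ASC tiebreak), then skip 2 and take 2
Rows 3 through 4

2 rows:
Wendy, 90000
Iris, 70000


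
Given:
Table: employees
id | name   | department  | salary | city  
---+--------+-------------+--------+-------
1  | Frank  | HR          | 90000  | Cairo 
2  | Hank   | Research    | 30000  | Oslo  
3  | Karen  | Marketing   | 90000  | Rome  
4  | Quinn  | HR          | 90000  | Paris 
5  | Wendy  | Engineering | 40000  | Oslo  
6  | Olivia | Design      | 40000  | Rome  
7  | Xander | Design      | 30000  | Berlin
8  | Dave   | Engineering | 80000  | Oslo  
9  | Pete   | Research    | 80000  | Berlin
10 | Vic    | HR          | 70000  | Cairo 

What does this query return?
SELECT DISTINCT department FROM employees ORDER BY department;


All 'department' values (row order): HR, Research, Marketing, HR, Engineering, Design, Design, Engineering, Research, HR
Removing duplicates leaves 5 unique value(s).

5 values:
Design
Engineering
HR
Marketing
Research


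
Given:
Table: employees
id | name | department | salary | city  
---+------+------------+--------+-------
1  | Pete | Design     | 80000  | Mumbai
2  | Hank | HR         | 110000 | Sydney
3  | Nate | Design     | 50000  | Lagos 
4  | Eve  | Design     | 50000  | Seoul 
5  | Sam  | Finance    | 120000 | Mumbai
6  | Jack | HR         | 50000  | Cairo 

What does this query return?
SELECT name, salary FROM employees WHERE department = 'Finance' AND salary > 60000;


Filtering: department = 'Finance' AND salary > 60000
Matching: 1 rows

1 rows:
Sam, 120000


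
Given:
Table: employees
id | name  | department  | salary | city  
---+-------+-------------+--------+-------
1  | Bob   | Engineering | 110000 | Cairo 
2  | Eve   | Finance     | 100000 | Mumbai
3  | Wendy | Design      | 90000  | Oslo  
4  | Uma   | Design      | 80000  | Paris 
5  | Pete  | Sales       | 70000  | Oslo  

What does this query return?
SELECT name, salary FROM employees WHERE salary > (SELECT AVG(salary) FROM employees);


Subquery: AVG(salary) = 90000.0
Filtering: salary > 90000.0
  Bob (110000) -> MATCH
  Eve (100000) -> MATCH


2 rows:
Bob, 110000
Eve, 100000


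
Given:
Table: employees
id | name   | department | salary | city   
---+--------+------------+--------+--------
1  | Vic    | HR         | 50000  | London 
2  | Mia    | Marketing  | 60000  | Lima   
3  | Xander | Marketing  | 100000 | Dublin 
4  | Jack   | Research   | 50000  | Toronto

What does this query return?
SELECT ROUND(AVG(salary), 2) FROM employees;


SUM(salary) = 260000
COUNT = 4
ROUND(AVG, 2) = ROUND(260000 / 4, 2) = 65000.0

65000.0


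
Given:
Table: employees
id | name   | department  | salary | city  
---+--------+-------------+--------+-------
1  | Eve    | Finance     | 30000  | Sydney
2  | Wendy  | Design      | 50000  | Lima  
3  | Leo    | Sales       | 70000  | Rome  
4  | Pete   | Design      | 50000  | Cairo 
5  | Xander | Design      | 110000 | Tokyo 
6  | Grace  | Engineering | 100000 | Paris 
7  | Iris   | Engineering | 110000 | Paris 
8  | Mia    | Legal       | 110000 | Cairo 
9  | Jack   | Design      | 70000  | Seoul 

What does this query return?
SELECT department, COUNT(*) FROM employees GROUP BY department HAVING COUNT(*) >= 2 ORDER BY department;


Groups with count >= 2:
  Design: 4 -> PASS
  Engineering: 2 -> PASS
  Finance: 1 -> filtered out
  Legal: 1 -> filtered out
  Sales: 1 -> filtered out


2 groups:
Design, 4
Engineering, 2


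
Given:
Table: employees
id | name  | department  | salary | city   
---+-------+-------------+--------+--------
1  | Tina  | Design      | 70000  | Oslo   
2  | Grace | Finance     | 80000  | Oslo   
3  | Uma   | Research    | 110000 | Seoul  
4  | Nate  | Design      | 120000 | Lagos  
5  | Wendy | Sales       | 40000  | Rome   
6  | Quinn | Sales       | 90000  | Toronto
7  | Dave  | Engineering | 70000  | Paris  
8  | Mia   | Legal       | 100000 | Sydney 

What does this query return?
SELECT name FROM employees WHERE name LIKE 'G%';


LIKE 'G%' matches names starting with 'G'
Matching: 1

1 rows:
Grace


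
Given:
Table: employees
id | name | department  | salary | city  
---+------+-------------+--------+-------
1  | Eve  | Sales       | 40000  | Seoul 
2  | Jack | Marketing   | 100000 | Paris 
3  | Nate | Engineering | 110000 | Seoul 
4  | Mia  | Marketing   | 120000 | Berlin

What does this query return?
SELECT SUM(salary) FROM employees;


SUM(salary) = 40000 + 100000 + 110000 + 120000 = 370000

370000


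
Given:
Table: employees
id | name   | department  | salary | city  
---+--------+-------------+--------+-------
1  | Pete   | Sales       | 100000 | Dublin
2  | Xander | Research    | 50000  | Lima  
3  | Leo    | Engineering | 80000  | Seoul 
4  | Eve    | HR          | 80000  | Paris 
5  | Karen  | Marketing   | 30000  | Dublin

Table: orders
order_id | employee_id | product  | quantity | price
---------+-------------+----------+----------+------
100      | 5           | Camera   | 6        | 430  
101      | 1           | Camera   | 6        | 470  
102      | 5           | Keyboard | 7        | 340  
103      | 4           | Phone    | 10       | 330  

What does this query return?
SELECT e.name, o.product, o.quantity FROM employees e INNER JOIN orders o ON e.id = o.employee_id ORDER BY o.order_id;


Joining employees.id = orders.employee_id:
  employee Karen (id=5) -> order Camera
  employee Pete (id=1) -> order Camera
  employee Karen (id=5) -> order Keyboard
  employee Eve (id=4) -> order Phone


4 rows:
Karen, Camera, 6
Pete, Camera, 6
Karen, Keyboard, 7
Eve, Phone, 10


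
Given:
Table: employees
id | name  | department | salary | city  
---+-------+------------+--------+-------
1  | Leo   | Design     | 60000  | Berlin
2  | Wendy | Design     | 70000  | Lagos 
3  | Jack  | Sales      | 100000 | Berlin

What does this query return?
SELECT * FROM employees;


SELECT * returns all 3 rows with all columns

3 rows:
1, Leo, Design, 60000, Berlin
2, Wendy, Design, 70000, Lagos
3, Jack, Sales, 100000, Berlin


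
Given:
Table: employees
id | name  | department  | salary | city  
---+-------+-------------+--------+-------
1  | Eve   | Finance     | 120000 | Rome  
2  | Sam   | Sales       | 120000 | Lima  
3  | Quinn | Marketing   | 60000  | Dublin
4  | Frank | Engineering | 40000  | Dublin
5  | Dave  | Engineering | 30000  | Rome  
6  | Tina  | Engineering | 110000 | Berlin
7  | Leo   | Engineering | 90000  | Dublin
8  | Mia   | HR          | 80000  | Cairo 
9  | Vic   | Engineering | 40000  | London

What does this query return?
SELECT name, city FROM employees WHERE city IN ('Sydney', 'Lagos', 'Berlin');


Filtering: city IN ('Sydney', 'Lagos', 'Berlin')
Matching: 1 rows

1 rows:
Tina, Berlin


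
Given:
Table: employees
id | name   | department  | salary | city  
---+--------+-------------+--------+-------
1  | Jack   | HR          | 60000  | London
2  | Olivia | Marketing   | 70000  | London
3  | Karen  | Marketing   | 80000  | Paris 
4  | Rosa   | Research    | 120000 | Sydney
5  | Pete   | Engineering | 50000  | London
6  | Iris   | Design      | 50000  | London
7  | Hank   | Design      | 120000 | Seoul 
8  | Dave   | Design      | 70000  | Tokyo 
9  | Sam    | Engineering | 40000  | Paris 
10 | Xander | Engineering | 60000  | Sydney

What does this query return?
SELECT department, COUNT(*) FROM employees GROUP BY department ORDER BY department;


Assigning each row to its department group:
  Jack -> HR
  Olivia -> Marketing
  Karen -> Marketing
  Rosa -> Research
  Pete -> Engineering
  Iris -> Design
  Hank -> Design
  Dave -> Design
  Sam -> Engineering
  Xander -> Engineering


5 groups:
Design, 3
Engineering, 3
HR, 1
Marketing, 2
Research, 1
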